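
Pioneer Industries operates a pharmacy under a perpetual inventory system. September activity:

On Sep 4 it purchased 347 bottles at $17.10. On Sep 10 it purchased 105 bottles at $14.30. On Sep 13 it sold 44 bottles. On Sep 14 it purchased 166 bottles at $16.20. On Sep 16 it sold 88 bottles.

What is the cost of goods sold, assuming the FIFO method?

COGS = $2,257.20

Sep 13, 44 sold [FIFO — oldest first]: 44 @ $17.10 = $752.40
Sep 16, 88 sold [FIFO — oldest first]: 88 @ $17.10 = $1,504.80
Total COGS = $752.40 + $1,504.80 = $2,257.20
Ending inventory: 215 @ $17.10 + 105 @ $14.30 + 166 @ $16.20 = $7,867.20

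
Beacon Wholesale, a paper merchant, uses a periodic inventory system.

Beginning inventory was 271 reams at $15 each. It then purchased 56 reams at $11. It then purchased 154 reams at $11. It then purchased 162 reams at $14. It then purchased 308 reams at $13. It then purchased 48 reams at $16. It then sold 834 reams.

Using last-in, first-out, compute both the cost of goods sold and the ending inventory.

Sale 1 (834) [LIFO — newest first]: 48 @ $16 + 308 @ $13 + 162 @ $14 + 154 @ $11 + 56 @ $11 + 106 @ $15 = $10,940
Ending inventory: 165 @ $15 = $2,475

COGS = $10,940; ending inventory = $2,475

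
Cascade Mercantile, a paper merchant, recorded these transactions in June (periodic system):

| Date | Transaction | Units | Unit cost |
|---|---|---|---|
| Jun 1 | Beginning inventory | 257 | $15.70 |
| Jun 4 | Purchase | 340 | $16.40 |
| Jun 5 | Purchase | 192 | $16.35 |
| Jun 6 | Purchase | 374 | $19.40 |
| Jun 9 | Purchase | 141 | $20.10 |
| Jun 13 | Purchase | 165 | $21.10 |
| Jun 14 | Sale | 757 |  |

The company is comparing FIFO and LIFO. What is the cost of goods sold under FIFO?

COGS = $12,226.90

FIFO COGS: 257 @ $15.70 + 340 @ $16.40 + 160 @ $16.35 = $12,226.90
LIFO COGS: 165 @ $21.10 + 141 @ $20.10 + 374 @ $19.40 + 77 @ $16.35 = $14,830.15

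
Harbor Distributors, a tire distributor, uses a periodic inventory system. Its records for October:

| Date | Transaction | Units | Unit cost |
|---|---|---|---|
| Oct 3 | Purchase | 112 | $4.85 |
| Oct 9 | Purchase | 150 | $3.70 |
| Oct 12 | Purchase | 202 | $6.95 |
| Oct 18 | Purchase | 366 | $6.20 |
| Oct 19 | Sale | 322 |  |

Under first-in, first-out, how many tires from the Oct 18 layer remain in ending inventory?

Oct 19, 322 sold [FIFO — oldest first]: 112 @ $4.85 + 150 @ $3.70 + 60 @ $6.95 = $1,515.20
Ending inventory: 142 @ $6.95 + 366 @ $6.20 = $3,256.10

366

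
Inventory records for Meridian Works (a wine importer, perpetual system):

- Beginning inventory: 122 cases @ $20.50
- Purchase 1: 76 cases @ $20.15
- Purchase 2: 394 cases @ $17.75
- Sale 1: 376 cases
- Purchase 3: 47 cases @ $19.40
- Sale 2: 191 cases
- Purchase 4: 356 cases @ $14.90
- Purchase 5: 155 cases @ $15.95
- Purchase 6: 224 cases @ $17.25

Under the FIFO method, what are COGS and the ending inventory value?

Sale 1 (376) [FIFO — oldest first]: 122 @ $20.50 + 76 @ $20.15 + 178 @ $17.75 = $7,191.90
Sale 2 (191) [FIFO — oldest first]: 191 @ $17.75 = $3,390.25
Total COGS = $7,191.90 + $3,390.25 = $10,582.15
Ending inventory: 25 @ $17.75 + 47 @ $19.40 + 356 @ $14.90 + 155 @ $15.95 + 224 @ $17.25 = $12,996.20

COGS = $10,582.15; ending inventory = $12,996.20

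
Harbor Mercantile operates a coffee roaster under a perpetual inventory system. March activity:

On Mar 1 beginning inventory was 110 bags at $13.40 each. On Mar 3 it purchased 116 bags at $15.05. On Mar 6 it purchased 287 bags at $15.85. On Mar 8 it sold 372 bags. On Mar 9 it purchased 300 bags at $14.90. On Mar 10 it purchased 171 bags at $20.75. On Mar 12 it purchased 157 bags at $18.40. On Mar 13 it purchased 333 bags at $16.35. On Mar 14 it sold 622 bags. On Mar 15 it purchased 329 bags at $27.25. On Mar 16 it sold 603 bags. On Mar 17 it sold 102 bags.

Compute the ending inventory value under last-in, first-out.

Ending inventory = $1,393.60

Mar 8, 372 sold [LIFO — newest first]: 287 @ $15.85 + 85 @ $15.05 = $5,828.20
Mar 14, 622 sold [LIFO — newest first]: 333 @ $16.35 + 157 @ $18.40 + 132 @ $20.75 = $11,072.35
Mar 16, 603 sold [LIFO — newest first]: 329 @ $27.25 + 39 @ $20.75 + 235 @ $14.90 = $13,276.00
Mar 17, 102 sold [LIFO — newest first]: 65 @ $14.90 + 31 @ $15.05 + 6 @ $13.40 = $1,515.45
Total COGS = $5,828.20 + $11,072.35 + $13,276.00 + $1,515.45 = $31,692.00
Ending inventory: 104 @ $13.40 = $1,393.60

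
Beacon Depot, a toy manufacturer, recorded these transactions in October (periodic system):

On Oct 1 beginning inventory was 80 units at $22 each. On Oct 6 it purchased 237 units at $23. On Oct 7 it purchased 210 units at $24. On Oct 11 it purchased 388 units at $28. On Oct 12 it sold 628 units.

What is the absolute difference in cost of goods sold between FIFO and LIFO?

FIFO COGS: 80 @ $22 + 237 @ $23 + 210 @ $24 + 101 @ $28 = $15,079
LIFO COGS: 388 @ $28 + 210 @ $24 + 30 @ $23 = $16,594
Difference = |$15,079 − $16,594| = $1,515

$1,515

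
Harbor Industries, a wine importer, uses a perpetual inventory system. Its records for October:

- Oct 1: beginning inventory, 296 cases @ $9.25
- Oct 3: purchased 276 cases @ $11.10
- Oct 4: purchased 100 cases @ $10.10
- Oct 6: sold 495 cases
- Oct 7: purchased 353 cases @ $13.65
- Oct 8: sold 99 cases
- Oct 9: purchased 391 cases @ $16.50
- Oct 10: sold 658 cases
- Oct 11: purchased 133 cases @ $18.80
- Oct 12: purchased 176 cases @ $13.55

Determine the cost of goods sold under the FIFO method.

COGS = $15,375.55

Oct 6, 495 sold [FIFO — oldest first]: 296 @ $9.25 + 199 @ $11.10 = $4,946.90
Oct 8, 99 sold [FIFO — oldest first]: 77 @ $11.10 + 22 @ $10.10 = $1,076.90
Oct 10, 658 sold [FIFO — oldest first]: 78 @ $10.10 + 353 @ $13.65 + 227 @ $16.50 = $9,351.75
Total COGS = $4,946.90 + $1,076.90 + $9,351.75 = $15,375.55
Ending inventory: 164 @ $16.50 + 133 @ $18.80 + 176 @ $13.55 = $7,591.20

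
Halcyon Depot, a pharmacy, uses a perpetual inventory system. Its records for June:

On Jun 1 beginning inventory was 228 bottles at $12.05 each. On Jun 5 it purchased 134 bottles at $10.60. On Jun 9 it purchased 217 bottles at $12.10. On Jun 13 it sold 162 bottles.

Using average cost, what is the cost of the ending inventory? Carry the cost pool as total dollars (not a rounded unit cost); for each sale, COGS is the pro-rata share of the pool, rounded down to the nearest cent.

Ending inventory = $4,892.73

After Jun 1: 228 on hand, pool $2,747.40 (≈ $12.0500 each)
After Jun 5: 362 on hand, pool $4,167.80 (≈ $11.5133 each)
After Jun 9: 579 on hand, pool $6,793.50 (≈ $11.7332 each)
Jun 13, sell 162: 162/579 × $6,793.50 → $1,900.77
Ending inventory (cost pool remaining) = $4,892.73
Check: goods available $6,793.50 = COGS $1,900.77 + ending $4,892.73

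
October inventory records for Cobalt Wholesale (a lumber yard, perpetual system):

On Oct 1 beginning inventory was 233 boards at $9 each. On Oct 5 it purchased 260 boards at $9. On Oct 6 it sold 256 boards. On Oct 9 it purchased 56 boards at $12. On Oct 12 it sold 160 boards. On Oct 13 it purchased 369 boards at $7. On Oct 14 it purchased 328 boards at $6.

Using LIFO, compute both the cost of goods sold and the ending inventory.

COGS = $3,912; ending inventory = $5,748

Oct 6, 256 sold [LIFO — newest first]: 256 @ $9 = $2,304
Oct 12, 160 sold [LIFO — newest first]: 56 @ $12 + 4 @ $9 + 100 @ $9 = $1,608
Total COGS = $2,304 + $1,608 = $3,912
Ending inventory: 133 @ $9 + 369 @ $7 + 328 @ $6 = $5,748
Check: goods available $9,660 = COGS $3,912 + ending $5,748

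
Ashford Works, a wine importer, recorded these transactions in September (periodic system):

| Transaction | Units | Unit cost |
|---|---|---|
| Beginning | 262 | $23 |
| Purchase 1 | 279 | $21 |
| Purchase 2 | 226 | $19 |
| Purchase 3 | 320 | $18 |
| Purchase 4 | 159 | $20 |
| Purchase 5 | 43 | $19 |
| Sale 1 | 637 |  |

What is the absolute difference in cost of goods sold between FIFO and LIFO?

$1,767

FIFO COGS: 262 @ $23 + 279 @ $21 + 96 @ $19 = $13,709
LIFO COGS: 43 @ $19 + 159 @ $20 + 320 @ $18 + 115 @ $19 = $11,942
Difference = |$13,709 − $11,942| = $1,767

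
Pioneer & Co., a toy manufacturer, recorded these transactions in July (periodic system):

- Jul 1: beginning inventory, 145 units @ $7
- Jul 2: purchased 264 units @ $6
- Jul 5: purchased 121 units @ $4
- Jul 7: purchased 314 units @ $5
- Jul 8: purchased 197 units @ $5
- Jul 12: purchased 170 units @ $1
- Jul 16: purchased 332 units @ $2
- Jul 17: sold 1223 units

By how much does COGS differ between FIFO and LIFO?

$1,425

FIFO COGS: 145 @ $7 + 264 @ $6 + 121 @ $4 + 314 @ $5 + 197 @ $5 + 170 @ $1 + 12 @ $2 = $5,832
LIFO COGS: 332 @ $2 + 170 @ $1 + 197 @ $5 + 314 @ $5 + 121 @ $4 + 89 @ $6 = $4,407
Difference = |$5,832 − $4,407| = $1,425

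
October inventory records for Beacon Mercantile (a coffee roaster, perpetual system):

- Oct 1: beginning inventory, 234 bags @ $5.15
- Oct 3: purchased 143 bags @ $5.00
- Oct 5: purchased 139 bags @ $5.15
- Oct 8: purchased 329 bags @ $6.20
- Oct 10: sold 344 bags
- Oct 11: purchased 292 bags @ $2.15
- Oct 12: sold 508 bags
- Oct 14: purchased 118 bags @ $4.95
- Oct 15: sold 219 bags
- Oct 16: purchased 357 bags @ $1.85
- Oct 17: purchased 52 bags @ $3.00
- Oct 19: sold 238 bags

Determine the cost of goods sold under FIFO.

COGS = $5,987.55

Oct 10, 344 sold [FIFO — oldest first]: 234 @ $5.15 + 110 @ $5.00 = $1,755.10
Oct 12, 508 sold [FIFO — oldest first]: 33 @ $5.00 + 139 @ $5.15 + 329 @ $6.20 + 7 @ $2.15 = $2,935.70
Oct 15, 219 sold [FIFO — oldest first]: 219 @ $2.15 = $470.85
Oct 19, 238 sold [FIFO — oldest first]: 66 @ $2.15 + 118 @ $4.95 + 54 @ $1.85 = $825.90
Total COGS = $1,755.10 + $2,935.70 + $470.85 + $825.90 = $5,987.55
Ending inventory: 303 @ $1.85 + 52 @ $3.00 = $716.55
Check: goods available $6,704.10 = COGS $5,987.55 + ending $716.55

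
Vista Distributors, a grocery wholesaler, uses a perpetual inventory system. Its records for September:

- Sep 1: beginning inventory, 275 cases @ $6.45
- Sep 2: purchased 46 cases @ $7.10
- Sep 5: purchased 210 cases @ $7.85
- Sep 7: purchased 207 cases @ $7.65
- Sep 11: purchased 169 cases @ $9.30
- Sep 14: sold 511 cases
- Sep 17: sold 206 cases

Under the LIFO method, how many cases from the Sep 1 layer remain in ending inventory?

190

Sep 14, 511 sold [LIFO — newest first]: 169 @ $9.30 + 207 @ $7.65 + 135 @ $7.85 = $4,215.00
Sep 17, 206 sold [LIFO — newest first]: 75 @ $7.85 + 46 @ $7.10 + 85 @ $6.45 = $1,463.60
Total COGS = $4,215.00 + $1,463.60 = $5,678.60
Ending inventory: 190 @ $6.45 = $1,225.50
Check: goods available $6,904.10 = COGS $5,678.60 + ending $1,225.50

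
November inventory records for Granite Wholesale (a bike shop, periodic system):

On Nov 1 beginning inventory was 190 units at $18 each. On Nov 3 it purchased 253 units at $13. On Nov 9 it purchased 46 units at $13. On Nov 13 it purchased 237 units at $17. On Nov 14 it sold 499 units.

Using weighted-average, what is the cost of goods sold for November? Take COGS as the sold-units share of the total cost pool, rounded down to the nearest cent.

Nov 14, sell 499: 499/726 × $11,336.00 → $7,791.54
Ending inventory (cost pool remaining) = $3,544.46
Check: goods available $11,336.00 = COGS $7,791.54 + ending $3,544.46

COGS = $7,791.54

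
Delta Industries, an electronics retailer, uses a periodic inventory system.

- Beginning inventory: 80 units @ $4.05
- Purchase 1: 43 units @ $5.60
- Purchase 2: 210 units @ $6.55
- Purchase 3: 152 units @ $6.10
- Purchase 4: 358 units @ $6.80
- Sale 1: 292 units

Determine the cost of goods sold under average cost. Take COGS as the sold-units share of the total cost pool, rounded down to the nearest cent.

Sale 1, sell 292: 292/843 × $5,301.90 → $1,836.48
Ending inventory (cost pool remaining) = $3,465.42
Check: goods available $5,301.90 = COGS $1,836.48 + ending $3,465.42

COGS = $1,836.48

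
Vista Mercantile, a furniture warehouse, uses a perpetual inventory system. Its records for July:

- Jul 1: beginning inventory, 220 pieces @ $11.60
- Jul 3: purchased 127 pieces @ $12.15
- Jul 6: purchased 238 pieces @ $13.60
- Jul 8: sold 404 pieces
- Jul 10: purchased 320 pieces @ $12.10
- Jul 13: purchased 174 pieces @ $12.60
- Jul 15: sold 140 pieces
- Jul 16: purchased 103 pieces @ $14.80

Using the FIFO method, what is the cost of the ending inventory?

Jul 8, 404 sold [FIFO — oldest first]: 220 @ $11.60 + 127 @ $12.15 + 57 @ $13.60 = $4,870.25
Jul 15, 140 sold [FIFO — oldest first]: 140 @ $13.60 = $1,904.00
Total COGS = $4,870.25 + $1,904.00 = $6,774.25
Ending inventory: 41 @ $13.60 + 320 @ $12.10 + 174 @ $12.60 + 103 @ $14.80 = $8,146.40

Ending inventory = $8,146.40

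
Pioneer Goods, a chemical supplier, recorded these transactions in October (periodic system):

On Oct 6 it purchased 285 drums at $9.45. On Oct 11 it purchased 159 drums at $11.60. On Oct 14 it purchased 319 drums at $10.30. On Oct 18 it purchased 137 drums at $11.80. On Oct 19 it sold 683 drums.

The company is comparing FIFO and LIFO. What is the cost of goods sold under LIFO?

COGS = $7,389.30

FIFO COGS: 285 @ $9.45 + 159 @ $11.60 + 239 @ $10.30 = $6,999.35
LIFO COGS: 137 @ $11.80 + 319 @ $10.30 + 159 @ $11.60 + 68 @ $9.45 = $7,389.30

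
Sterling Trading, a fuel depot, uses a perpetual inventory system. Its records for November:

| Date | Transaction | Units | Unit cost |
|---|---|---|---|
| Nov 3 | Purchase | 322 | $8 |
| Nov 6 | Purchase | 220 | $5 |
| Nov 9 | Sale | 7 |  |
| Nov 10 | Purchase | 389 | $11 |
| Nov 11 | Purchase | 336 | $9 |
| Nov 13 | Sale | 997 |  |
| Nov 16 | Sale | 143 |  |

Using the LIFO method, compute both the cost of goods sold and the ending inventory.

COGS = $10,019; ending inventory = $960

Nov 9, 7 sold [LIFO — newest first]: 7 @ $5 = $35
Nov 13, 997 sold [LIFO — newest first]: 336 @ $9 + 389 @ $11 + 213 @ $5 + 59 @ $8 = $8,840
Nov 16, 143 sold [LIFO — newest first]: 143 @ $8 = $1,144
Total COGS = $35 + $8,840 + $1,144 = $10,019
Ending inventory: 120 @ $8 = $960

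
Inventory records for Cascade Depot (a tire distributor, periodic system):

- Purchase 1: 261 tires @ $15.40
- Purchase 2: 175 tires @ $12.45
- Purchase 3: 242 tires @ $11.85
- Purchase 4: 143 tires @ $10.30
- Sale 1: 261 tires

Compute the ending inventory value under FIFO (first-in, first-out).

Sale 1 (261) [FIFO — oldest first]: 261 @ $15.40 = $4,019.40
Ending inventory: 175 @ $12.45 + 242 @ $11.85 + 143 @ $10.30 = $6,519.35
Check: goods available $10,538.75 = COGS $4,019.40 + ending $6,519.35

Ending inventory = $6,519.35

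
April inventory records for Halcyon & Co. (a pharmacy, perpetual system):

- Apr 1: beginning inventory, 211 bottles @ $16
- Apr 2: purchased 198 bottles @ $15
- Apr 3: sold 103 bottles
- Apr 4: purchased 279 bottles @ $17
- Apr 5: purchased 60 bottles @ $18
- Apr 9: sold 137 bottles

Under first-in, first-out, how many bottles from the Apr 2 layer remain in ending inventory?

Apr 3, 103 sold [FIFO — oldest first]: 103 @ $16 = $1,648
Apr 9, 137 sold [FIFO — oldest first]: 108 @ $16 + 29 @ $15 = $2,163
Total COGS = $1,648 + $2,163 = $3,811
Ending inventory: 169 @ $15 + 279 @ $17 + 60 @ $18 = $8,358

169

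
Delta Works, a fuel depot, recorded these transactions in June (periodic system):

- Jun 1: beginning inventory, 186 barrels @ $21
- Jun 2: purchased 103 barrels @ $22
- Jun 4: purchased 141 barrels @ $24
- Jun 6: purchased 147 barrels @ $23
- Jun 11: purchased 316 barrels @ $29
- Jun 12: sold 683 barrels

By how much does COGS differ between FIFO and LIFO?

$1,656

FIFO COGS: 186 @ $21 + 103 @ $22 + 141 @ $24 + 147 @ $23 + 106 @ $29 = $16,011
LIFO COGS: 316 @ $29 + 147 @ $23 + 141 @ $24 + 79 @ $22 = $17,667
Difference = |$16,011 − $17,667| = $1,656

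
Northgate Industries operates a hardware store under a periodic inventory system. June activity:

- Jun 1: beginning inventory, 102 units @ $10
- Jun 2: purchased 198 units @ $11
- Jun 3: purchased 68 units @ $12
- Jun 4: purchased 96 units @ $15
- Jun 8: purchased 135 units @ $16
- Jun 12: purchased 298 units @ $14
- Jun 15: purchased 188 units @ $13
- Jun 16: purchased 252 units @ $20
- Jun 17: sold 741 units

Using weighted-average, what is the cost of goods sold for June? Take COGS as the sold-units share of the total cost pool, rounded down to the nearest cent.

COGS = $10,679.93

Jun 17, sell 741: 741/1337 × $19,270.00 → $10,679.93
Ending inventory (cost pool remaining) = $8,590.07
Check: goods available $19,270.00 = COGS $10,679.93 + ending $8,590.07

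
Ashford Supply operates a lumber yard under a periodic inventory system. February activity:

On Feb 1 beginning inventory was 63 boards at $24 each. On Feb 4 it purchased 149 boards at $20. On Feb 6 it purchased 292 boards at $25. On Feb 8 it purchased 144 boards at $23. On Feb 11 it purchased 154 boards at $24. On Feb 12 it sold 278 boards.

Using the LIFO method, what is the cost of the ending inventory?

Ending inventory = $12,252

Feb 12, 278 sold [LIFO — newest first]: 154 @ $24 + 124 @ $23 = $6,548
Ending inventory: 63 @ $24 + 149 @ $20 + 292 @ $25 + 20 @ $23 = $12,252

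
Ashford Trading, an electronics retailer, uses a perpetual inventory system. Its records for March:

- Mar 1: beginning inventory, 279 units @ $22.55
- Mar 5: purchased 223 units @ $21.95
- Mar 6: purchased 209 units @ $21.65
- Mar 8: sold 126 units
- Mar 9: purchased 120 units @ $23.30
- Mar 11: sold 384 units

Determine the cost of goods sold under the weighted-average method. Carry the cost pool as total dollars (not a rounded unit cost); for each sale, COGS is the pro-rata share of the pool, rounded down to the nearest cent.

After Mar 1: 279 on hand, pool $6,291.45 (≈ $22.5500 each)
After Mar 5: 502 on hand, pool $11,186.30 (≈ $22.2835 each)
After Mar 6: 711 on hand, pool $15,711.15 (≈ $22.0973 each)
Mar 8, sell 126: 126/711 × $15,711.15 → $2,784.25
After Mar 9: 705 on hand, pool $15,722.90 (≈ $22.3020 each)
Mar 11, sell 384: 384/705 × $15,722.90 → $8,563.96
Total COGS = $2,784.25 + $8,563.96 = $11,348.21
Ending inventory (cost pool remaining) = $7,158.94

COGS = $11,348.21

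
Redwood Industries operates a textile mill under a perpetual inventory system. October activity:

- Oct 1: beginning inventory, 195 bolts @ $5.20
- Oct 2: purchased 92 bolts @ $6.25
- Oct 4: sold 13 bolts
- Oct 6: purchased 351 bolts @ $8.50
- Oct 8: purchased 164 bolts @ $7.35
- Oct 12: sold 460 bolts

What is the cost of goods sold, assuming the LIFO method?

COGS = $3,802.65

Oct 4, 13 sold [LIFO — newest first]: 13 @ $6.25 = $81.25
Oct 12, 460 sold [LIFO — newest first]: 164 @ $7.35 + 296 @ $8.50 = $3,721.40
Total COGS = $81.25 + $3,721.40 = $3,802.65
Ending inventory: 195 @ $5.20 + 79 @ $6.25 + 55 @ $8.50 = $1,975.25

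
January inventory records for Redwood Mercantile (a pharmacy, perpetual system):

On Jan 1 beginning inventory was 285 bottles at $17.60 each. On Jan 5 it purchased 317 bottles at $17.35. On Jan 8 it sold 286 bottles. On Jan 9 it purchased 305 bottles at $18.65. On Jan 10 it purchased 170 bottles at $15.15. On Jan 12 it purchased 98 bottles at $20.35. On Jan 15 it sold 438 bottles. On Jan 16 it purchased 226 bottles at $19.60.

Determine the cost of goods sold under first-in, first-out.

Jan 8, 286 sold [FIFO — oldest first]: 285 @ $17.60 + 1 @ $17.35 = $5,033.35
Jan 15, 438 sold [FIFO — oldest first]: 316 @ $17.35 + 122 @ $18.65 = $7,757.90
Total COGS = $5,033.35 + $7,757.90 = $12,791.25
Ending inventory: 183 @ $18.65 + 170 @ $15.15 + 98 @ $20.35 + 226 @ $19.60 = $12,412.35
Check: goods available $25,203.60 = COGS $12,791.25 + ending $12,412.35

COGS = $12,791.25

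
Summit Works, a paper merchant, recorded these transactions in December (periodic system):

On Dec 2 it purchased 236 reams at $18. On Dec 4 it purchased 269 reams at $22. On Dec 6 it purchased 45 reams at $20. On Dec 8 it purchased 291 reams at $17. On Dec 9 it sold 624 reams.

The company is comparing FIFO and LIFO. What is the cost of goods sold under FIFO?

FIFO COGS: 236 @ $18 + 269 @ $22 + 45 @ $20 + 74 @ $17 = $12,324
LIFO COGS: 291 @ $17 + 45 @ $20 + 269 @ $22 + 19 @ $18 = $12,107

COGS = $12,324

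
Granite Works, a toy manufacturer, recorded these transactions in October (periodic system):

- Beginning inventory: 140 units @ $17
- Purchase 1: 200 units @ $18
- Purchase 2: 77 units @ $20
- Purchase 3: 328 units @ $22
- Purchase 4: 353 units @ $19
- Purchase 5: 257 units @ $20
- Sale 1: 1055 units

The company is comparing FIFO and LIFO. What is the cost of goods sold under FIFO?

FIFO COGS: 140 @ $17 + 200 @ $18 + 77 @ $20 + 328 @ $22 + 310 @ $19 = $20,626
LIFO COGS: 257 @ $20 + 353 @ $19 + 328 @ $22 + 77 @ $20 + 40 @ $18 = $21,323

COGS = $20,626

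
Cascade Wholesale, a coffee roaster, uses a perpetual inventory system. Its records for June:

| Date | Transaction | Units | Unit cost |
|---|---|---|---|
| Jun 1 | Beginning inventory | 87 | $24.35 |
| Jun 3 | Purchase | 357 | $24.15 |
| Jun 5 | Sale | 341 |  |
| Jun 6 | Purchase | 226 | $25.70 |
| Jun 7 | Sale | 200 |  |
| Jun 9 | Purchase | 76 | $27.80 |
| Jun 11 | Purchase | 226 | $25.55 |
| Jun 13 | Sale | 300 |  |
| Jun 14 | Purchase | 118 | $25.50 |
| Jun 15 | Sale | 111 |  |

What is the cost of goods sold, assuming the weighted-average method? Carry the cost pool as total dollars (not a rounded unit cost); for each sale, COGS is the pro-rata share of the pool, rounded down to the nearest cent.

COGS = $23,899.87

After Jun 1: 87 on hand, pool $2,118.45 (≈ $24.3500 each)
After Jun 3: 444 on hand, pool $10,740.00 (≈ $24.1892 each)
Jun 5, sell 341: 341/444 × $10,740.00 → $8,248.51
After Jun 6: 329 on hand, pool $8,299.69 (≈ $25.2270 each)
Jun 7, sell 200: 200/329 × $8,299.69 → $5,045.40
After Jun 9: 205 on hand, pool $5,367.09 (≈ $26.1809 each)
After Jun 11: 431 on hand, pool $11,141.39 (≈ $25.8501 each)
Jun 13, sell 300: 300/431 × $11,141.39 → $7,755.02
After Jun 14: 249 on hand, pool $6,395.37 (≈ $25.6842 each)
Jun 15, sell 111: 111/249 × $6,395.37 → $2,850.94
Total COGS = $8,248.51 + $5,045.40 + $7,755.02 + $2,850.94 = $23,899.87
Ending inventory (cost pool remaining) = $3,544.43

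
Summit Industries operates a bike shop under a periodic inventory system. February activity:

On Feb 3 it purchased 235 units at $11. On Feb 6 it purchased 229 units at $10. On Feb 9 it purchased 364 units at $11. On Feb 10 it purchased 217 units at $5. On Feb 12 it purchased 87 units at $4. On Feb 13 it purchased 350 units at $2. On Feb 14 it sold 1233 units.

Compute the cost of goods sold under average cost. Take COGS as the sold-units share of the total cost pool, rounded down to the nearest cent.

Feb 14, sell 1233: 1233/1482 × $11,012.00 → $9,161.80
Ending inventory (cost pool remaining) = $1,850.20
Check: goods available $11,012.00 = COGS $9,161.80 + ending $1,850.20

COGS = $9,161.80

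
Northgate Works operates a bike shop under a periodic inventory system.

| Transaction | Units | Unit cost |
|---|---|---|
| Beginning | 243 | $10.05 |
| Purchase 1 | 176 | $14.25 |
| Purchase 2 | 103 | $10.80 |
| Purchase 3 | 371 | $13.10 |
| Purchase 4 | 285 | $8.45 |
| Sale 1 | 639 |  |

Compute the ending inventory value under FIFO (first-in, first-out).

Sale 1 (639) [FIFO — oldest first]: 243 @ $10.05 + 176 @ $14.25 + 103 @ $10.80 + 117 @ $13.10 = $7,595.25
Ending inventory: 254 @ $13.10 + 285 @ $8.45 = $5,735.65
Check: goods available $13,330.90 = COGS $7,595.25 + ending $5,735.65

Ending inventory = $5,735.65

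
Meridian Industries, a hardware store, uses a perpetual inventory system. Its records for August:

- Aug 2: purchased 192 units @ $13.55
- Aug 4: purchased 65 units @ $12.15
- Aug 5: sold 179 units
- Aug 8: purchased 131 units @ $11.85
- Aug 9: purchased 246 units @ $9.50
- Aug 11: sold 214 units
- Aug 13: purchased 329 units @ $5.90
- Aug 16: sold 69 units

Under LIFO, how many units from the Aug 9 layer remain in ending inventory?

32

Aug 5, 179 sold [LIFO — newest first]: 65 @ $12.15 + 114 @ $13.55 = $2,334.45
Aug 11, 214 sold [LIFO — newest first]: 214 @ $9.50 = $2,033.00
Aug 16, 69 sold [LIFO — newest first]: 69 @ $5.90 = $407.10
Total COGS = $2,334.45 + $2,033.00 + $407.10 = $4,774.55
Ending inventory: 78 @ $13.55 + 131 @ $11.85 + 32 @ $9.50 + 260 @ $5.90 = $4,447.25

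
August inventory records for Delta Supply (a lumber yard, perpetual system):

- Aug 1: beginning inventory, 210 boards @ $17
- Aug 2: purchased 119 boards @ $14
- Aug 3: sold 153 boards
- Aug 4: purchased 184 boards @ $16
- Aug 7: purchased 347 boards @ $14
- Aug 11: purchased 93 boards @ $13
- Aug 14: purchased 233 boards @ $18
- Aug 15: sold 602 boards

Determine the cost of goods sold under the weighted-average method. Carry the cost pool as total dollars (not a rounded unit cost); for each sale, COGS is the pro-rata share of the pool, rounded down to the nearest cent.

COGS = $11,762.78

After Aug 1: 210 on hand, pool $3,570.00 (≈ $17.0000 each)
After Aug 2: 329 on hand, pool $5,236.00 (≈ $15.9149 each)
Aug 3, sell 153: 153/329 × $5,236.00 → $2,434.97
After Aug 4: 360 on hand, pool $5,745.03 (≈ $15.9584 each)
After Aug 7: 707 on hand, pool $10,603.03 (≈ $14.9972 each)
After Aug 11: 800 on hand, pool $11,812.03 (≈ $14.7650 each)
After Aug 14: 1033 on hand, pool $16,006.03 (≈ $15.4947 each)
Aug 15, sell 602: 602/1033 × $16,006.03 → $9,327.81
Total COGS = $2,434.97 + $9,327.81 = $11,762.78
Ending inventory (cost pool remaining) = $6,678.22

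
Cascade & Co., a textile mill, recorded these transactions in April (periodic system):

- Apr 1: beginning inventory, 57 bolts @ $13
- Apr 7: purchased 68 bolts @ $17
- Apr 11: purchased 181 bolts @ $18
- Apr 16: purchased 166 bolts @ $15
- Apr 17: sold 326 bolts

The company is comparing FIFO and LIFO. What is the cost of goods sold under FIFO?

COGS = $5,455

FIFO COGS: 57 @ $13 + 68 @ $17 + 181 @ $18 + 20 @ $15 = $5,455
LIFO COGS: 166 @ $15 + 160 @ $18 = $5,370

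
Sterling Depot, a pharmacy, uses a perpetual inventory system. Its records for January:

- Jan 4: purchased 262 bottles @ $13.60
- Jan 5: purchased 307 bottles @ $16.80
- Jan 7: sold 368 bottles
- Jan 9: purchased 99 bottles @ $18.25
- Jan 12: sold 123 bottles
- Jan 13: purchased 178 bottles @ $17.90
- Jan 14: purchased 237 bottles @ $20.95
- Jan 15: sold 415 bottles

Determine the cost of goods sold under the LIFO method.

COGS = $16,271.70

Jan 7, 368 sold [LIFO — newest first]: 307 @ $16.80 + 61 @ $13.60 = $5,987.20
Jan 12, 123 sold [LIFO — newest first]: 99 @ $18.25 + 24 @ $13.60 = $2,133.15
Jan 15, 415 sold [LIFO — newest first]: 237 @ $20.95 + 178 @ $17.90 = $8,151.35
Total COGS = $5,987.20 + $2,133.15 + $8,151.35 = $16,271.70
Ending inventory: 177 @ $13.60 = $2,407.20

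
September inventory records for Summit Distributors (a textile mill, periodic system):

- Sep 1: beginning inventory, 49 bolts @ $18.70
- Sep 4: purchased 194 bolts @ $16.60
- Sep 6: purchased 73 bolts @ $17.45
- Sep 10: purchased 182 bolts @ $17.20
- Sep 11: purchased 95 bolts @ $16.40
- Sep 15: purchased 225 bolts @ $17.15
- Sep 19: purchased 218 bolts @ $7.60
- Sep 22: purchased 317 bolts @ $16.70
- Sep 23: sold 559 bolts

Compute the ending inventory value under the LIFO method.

Sep 23, 559 sold [LIFO — newest first]: 317 @ $16.70 + 218 @ $7.60 + 24 @ $17.15 = $7,362.30
Ending inventory: 49 @ $18.70 + 194 @ $16.60 + 73 @ $17.45 + 182 @ $17.20 + 95 @ $16.40 + 201 @ $17.15 = $13,546.10

Ending inventory = $13,546.10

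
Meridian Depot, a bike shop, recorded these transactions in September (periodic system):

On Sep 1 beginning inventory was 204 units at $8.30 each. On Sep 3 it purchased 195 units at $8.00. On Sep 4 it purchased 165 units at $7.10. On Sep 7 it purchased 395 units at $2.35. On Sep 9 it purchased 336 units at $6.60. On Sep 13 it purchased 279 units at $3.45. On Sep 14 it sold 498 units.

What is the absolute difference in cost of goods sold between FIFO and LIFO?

FIFO COGS: 204 @ $8.30 + 195 @ $8.00 + 99 @ $7.10 = $3,956.10
LIFO COGS: 279 @ $3.45 + 219 @ $6.60 = $2,407.95
Difference = |$3,956.10 − $2,407.95| = $1,548.15

$1,548.15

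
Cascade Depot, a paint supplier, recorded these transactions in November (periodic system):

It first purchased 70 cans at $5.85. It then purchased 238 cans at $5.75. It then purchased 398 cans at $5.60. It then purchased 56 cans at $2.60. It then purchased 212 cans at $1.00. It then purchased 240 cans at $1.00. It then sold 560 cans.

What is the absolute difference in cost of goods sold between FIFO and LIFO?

FIFO COGS: 70 @ $5.85 + 238 @ $5.75 + 252 @ $5.60 = $3,189.20
LIFO COGS: 240 @ $1.00 + 212 @ $1.00 + 56 @ $2.60 + 52 @ $5.60 = $888.80
Difference = |$3,189.20 − $888.80| = $2,300.40

$2,300.40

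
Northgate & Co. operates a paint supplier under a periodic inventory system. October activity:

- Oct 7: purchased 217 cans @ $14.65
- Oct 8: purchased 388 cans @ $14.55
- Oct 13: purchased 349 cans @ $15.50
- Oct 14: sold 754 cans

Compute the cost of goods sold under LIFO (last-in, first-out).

Oct 14, 754 sold [LIFO — newest first]: 349 @ $15.50 + 388 @ $14.55 + 17 @ $14.65 = $11,303.95
Ending inventory: 200 @ $14.65 = $2,930.00
Check: goods available $14,233.95 = COGS $11,303.95 + ending $2,930.00

COGS = $11,303.95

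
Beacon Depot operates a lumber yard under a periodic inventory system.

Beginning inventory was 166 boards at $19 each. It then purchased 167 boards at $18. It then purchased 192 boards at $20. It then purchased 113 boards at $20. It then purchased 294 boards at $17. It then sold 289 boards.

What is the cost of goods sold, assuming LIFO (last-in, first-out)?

COGS = $4,913

Sale 1 (289) [LIFO — newest first]: 289 @ $17 = $4,913
Ending inventory: 166 @ $19 + 167 @ $18 + 192 @ $20 + 113 @ $20 + 5 @ $17 = $12,345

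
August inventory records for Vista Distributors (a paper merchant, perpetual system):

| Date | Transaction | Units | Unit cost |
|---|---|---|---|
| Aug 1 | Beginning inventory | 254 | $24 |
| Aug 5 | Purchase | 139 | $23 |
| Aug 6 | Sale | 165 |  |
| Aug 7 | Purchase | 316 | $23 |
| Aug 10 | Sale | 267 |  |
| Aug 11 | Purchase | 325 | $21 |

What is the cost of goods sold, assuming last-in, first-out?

COGS = $9,962

Aug 6, 165 sold [LIFO — newest first]: 139 @ $23 + 26 @ $24 = $3,821
Aug 10, 267 sold [LIFO — newest first]: 267 @ $23 = $6,141
Total COGS = $3,821 + $6,141 = $9,962
Ending inventory: 228 @ $24 + 49 @ $23 + 325 @ $21 = $13,424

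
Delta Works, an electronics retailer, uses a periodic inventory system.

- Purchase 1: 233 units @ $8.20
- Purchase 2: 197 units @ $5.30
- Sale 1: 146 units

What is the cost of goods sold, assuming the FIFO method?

COGS = $1,197.20

Sale 1 (146) [FIFO — oldest first]: 146 @ $8.20 = $1,197.20
Ending inventory: 87 @ $8.20 + 197 @ $5.30 = $1,757.50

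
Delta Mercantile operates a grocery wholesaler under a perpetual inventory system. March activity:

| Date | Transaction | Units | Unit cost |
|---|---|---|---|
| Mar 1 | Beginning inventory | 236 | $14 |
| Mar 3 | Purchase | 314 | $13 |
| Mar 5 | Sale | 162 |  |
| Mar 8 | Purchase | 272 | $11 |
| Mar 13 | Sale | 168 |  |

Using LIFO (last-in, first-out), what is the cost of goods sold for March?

COGS = $3,954

Mar 5, 162 sold [LIFO — newest first]: 162 @ $13 = $2,106
Mar 13, 168 sold [LIFO — newest first]: 168 @ $11 = $1,848
Total COGS = $2,106 + $1,848 = $3,954
Ending inventory: 236 @ $14 + 152 @ $13 + 104 @ $11 = $6,424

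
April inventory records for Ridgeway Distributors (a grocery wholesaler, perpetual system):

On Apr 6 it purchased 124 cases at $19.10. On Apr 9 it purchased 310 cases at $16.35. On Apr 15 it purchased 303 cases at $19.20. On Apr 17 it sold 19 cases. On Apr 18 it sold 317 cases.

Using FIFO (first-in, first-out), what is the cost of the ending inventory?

Apr 17, 19 sold [FIFO — oldest first]: 19 @ $19.10 = $362.90
Apr 18, 317 sold [FIFO — oldest first]: 105 @ $19.10 + 212 @ $16.35 = $5,471.70
Total COGS = $362.90 + $5,471.70 = $5,834.60
Ending inventory: 98 @ $16.35 + 303 @ $19.20 = $7,419.90
Check: goods available $13,254.50 = COGS $5,834.60 + ending $7,419.90

Ending inventory = $7,419.90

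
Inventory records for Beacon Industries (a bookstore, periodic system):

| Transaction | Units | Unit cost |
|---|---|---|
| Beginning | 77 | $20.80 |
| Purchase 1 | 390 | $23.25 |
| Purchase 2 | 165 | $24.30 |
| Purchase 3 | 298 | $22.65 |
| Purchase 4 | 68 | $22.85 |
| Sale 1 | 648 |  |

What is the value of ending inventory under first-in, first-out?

Ending inventory = $7,941.10

Sale 1 (648) [FIFO — oldest first]: 77 @ $20.80 + 390 @ $23.25 + 165 @ $24.30 + 16 @ $22.65 = $15,041.00
Ending inventory: 282 @ $22.65 + 68 @ $22.85 = $7,941.10
Check: goods available $22,982.10 = COGS $15,041.00 + ending $7,941.10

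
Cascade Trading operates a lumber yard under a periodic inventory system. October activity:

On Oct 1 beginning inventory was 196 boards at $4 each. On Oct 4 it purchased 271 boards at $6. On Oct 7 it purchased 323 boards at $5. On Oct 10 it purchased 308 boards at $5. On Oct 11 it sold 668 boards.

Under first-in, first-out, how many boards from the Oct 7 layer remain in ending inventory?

Oct 11, 668 sold [FIFO — oldest first]: 196 @ $4 + 271 @ $6 + 201 @ $5 = $3,415
Ending inventory: 122 @ $5 + 308 @ $5 = $2,150

122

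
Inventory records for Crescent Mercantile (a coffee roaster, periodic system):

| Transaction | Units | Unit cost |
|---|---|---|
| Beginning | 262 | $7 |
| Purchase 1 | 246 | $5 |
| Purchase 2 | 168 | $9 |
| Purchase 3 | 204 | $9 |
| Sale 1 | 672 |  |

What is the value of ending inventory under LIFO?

Sale 1 (672) [LIFO — newest first]: 204 @ $9 + 168 @ $9 + 246 @ $5 + 54 @ $7 = $4,956
Ending inventory: 208 @ $7 = $1,456

Ending inventory = $1,456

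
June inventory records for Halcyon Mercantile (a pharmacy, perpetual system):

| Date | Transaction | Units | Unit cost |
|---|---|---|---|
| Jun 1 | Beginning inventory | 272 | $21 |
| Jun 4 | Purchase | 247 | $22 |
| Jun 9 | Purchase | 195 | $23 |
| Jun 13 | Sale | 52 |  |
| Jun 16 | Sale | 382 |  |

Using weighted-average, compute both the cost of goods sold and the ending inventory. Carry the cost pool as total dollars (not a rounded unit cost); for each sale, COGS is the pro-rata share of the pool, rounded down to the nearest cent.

After Jun 1: 272 on hand, pool $5,712.00 (≈ $21.0000 each)
After Jun 4: 519 on hand, pool $11,146.00 (≈ $21.4759 each)
After Jun 9: 714 on hand, pool $15,631.00 (≈ $21.8922 each)
Jun 13, sell 52: 52/714 × $15,631.00 → $1,138.39
Jun 16, sell 382: 382/662 × $14,492.61 → $8,362.80
Total COGS = $1,138.39 + $8,362.80 = $9,501.19
Ending inventory (cost pool remaining) = $6,129.81

COGS = $9,501.19; ending inventory = $6,129.81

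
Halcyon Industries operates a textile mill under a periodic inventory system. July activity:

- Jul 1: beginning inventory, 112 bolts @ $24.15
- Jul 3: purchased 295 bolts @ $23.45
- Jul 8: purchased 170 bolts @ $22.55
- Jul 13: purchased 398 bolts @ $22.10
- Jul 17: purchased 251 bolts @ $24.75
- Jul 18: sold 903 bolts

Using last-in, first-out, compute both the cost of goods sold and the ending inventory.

COGS = $20,811.35; ending inventory = $7,652.75

Jul 18, 903 sold [LIFO — newest first]: 251 @ $24.75 + 398 @ $22.10 + 170 @ $22.55 + 84 @ $23.45 = $20,811.35
Ending inventory: 112 @ $24.15 + 211 @ $23.45 = $7,652.75
Check: goods available $28,464.10 = COGS $20,811.35 + ending $7,652.75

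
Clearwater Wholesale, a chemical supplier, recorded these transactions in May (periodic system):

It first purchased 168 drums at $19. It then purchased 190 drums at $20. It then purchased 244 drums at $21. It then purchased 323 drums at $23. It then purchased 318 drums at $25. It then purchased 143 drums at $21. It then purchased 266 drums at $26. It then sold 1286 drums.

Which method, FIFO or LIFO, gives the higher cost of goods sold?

LIFO

FIFO COGS: 168 @ $19 + 190 @ $20 + 244 @ $21 + 323 @ $23 + 318 @ $25 + 43 @ $21 = $28,398
LIFO COGS: 266 @ $26 + 143 @ $21 + 318 @ $25 + 323 @ $23 + 236 @ $21 = $30,254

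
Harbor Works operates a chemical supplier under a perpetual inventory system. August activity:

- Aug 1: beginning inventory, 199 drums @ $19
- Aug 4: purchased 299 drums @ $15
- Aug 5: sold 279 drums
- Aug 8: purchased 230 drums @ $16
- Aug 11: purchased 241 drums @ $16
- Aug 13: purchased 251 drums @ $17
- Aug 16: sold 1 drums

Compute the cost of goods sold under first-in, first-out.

COGS = $4,996

Aug 5, 279 sold [FIFO — oldest first]: 199 @ $19 + 80 @ $15 = $4,981
Aug 16, 1 sold [FIFO — oldest first]: 1 @ $15 = $15
Total COGS = $4,981 + $15 = $4,996
Ending inventory: 218 @ $15 + 230 @ $16 + 241 @ $16 + 251 @ $17 = $15,073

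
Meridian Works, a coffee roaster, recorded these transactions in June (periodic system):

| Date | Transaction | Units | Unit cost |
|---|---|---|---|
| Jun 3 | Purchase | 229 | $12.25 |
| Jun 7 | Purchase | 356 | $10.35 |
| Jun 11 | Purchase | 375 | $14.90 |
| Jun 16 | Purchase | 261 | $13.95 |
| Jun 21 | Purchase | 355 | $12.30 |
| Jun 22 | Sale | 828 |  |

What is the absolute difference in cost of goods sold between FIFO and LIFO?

$1,055.70

FIFO COGS: 229 @ $12.25 + 356 @ $10.35 + 243 @ $14.90 = $10,110.55
LIFO COGS: 355 @ $12.30 + 261 @ $13.95 + 212 @ $14.90 = $11,166.25
Difference = |$10,110.55 − $11,166.25| = $1,055.70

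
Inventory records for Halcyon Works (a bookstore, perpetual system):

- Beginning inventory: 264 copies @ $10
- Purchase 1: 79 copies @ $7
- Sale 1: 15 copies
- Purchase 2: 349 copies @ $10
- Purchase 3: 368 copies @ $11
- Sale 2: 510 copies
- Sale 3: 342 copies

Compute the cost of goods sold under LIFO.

Sale 1 (15) [LIFO — newest first]: 15 @ $7 = $105
Sale 2 (510) [LIFO — newest first]: 368 @ $11 + 142 @ $10 = $5,468
Sale 3 (342) [LIFO — newest first]: 207 @ $10 + 64 @ $7 + 71 @ $10 = $3,228
Total COGS = $105 + $5,468 + $3,228 = $8,801
Ending inventory: 193 @ $10 = $1,930

COGS = $8,801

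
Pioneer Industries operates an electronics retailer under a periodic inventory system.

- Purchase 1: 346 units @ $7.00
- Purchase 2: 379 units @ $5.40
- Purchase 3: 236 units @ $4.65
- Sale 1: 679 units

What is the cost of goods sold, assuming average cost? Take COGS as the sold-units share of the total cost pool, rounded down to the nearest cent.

Sale 1, sell 679: 679/961 × $5,566.00 → $3,932.68
Ending inventory (cost pool remaining) = $1,633.32
Check: goods available $5,566.00 = COGS $3,932.68 + ending $1,633.32

COGS = $3,932.68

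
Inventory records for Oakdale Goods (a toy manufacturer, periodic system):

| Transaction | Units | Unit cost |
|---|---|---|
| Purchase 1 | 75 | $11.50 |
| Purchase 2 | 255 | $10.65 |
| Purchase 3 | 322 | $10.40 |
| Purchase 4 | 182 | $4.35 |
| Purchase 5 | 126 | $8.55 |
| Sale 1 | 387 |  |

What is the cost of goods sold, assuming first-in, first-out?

COGS = $4,171.05

Sale 1 (387) [FIFO — oldest first]: 75 @ $11.50 + 255 @ $10.65 + 57 @ $10.40 = $4,171.05
Ending inventory: 265 @ $10.40 + 182 @ $4.35 + 126 @ $8.55 = $4,625.00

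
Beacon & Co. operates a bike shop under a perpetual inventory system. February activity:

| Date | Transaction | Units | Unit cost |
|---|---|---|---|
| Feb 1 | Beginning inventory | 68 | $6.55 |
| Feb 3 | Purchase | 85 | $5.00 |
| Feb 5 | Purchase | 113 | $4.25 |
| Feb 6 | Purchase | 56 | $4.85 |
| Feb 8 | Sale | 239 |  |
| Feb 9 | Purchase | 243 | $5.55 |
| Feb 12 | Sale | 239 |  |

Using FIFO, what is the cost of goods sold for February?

COGS = $2,488.05

Feb 8, 239 sold [FIFO — oldest first]: 68 @ $6.55 + 85 @ $5.00 + 86 @ $4.25 = $1,235.90
Feb 12, 239 sold [FIFO — oldest first]: 27 @ $4.25 + 56 @ $4.85 + 156 @ $5.55 = $1,252.15
Total COGS = $1,235.90 + $1,252.15 = $2,488.05
Ending inventory: 87 @ $5.55 = $482.85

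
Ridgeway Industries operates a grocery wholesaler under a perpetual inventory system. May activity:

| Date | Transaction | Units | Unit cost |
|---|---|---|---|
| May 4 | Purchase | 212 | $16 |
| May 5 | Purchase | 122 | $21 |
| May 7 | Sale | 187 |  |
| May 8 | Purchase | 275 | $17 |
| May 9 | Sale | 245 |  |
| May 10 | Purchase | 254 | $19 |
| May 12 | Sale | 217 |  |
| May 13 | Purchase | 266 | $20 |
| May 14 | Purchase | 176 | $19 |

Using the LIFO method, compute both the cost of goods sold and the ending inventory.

COGS = $11,890; ending inventory = $12,229

May 7, 187 sold [LIFO — newest first]: 122 @ $21 + 65 @ $16 = $3,602
May 9, 245 sold [LIFO — newest first]: 245 @ $17 = $4,165
May 12, 217 sold [LIFO — newest first]: 217 @ $19 = $4,123
Total COGS = $3,602 + $4,165 + $4,123 = $11,890
Ending inventory: 147 @ $16 + 30 @ $17 + 37 @ $19 + 266 @ $20 + 176 @ $19 = $12,229
Check: goods available $24,119 = COGS $11,890 + ending $12,229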